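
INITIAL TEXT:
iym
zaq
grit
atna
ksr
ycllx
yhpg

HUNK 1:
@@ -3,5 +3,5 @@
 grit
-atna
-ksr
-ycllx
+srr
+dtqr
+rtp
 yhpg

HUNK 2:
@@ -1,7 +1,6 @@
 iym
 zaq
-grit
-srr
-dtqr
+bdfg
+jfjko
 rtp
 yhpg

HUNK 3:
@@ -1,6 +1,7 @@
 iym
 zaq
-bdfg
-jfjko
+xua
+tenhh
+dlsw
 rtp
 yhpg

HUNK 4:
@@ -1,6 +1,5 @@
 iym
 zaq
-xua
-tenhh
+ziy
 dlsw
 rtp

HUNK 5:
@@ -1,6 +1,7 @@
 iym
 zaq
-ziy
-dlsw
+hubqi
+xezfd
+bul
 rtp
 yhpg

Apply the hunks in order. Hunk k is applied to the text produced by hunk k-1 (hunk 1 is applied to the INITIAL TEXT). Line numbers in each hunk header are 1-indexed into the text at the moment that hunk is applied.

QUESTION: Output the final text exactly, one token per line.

Hunk 1: at line 3 remove [atna,ksr,ycllx] add [srr,dtqr,rtp] -> 7 lines: iym zaq grit srr dtqr rtp yhpg
Hunk 2: at line 1 remove [grit,srr,dtqr] add [bdfg,jfjko] -> 6 lines: iym zaq bdfg jfjko rtp yhpg
Hunk 3: at line 1 remove [bdfg,jfjko] add [xua,tenhh,dlsw] -> 7 lines: iym zaq xua tenhh dlsw rtp yhpg
Hunk 4: at line 1 remove [xua,tenhh] add [ziy] -> 6 lines: iym zaq ziy dlsw rtp yhpg
Hunk 5: at line 1 remove [ziy,dlsw] add [hubqi,xezfd,bul] -> 7 lines: iym zaq hubqi xezfd bul rtp yhpg

Answer: iym
zaq
hubqi
xezfd
bul
rtp
yhpg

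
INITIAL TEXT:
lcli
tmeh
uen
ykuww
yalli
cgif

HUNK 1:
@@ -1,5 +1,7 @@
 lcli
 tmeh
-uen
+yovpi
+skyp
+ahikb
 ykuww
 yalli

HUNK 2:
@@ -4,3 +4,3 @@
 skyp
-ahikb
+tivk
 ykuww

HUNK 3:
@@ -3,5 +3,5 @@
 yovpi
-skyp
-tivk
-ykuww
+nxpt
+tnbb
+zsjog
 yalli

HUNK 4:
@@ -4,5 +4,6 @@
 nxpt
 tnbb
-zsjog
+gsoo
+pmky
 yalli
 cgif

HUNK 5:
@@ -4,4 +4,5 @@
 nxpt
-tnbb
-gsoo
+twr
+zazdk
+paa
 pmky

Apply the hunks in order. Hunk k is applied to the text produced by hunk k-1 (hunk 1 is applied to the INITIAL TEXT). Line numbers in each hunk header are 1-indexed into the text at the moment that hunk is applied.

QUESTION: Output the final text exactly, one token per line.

Answer: lcli
tmeh
yovpi
nxpt
twr
zazdk
paa
pmky
yalli
cgif

Derivation:
Hunk 1: at line 1 remove [uen] add [yovpi,skyp,ahikb] -> 8 lines: lcli tmeh yovpi skyp ahikb ykuww yalli cgif
Hunk 2: at line 4 remove [ahikb] add [tivk] -> 8 lines: lcli tmeh yovpi skyp tivk ykuww yalli cgif
Hunk 3: at line 3 remove [skyp,tivk,ykuww] add [nxpt,tnbb,zsjog] -> 8 lines: lcli tmeh yovpi nxpt tnbb zsjog yalli cgif
Hunk 4: at line 4 remove [zsjog] add [gsoo,pmky] -> 9 lines: lcli tmeh yovpi nxpt tnbb gsoo pmky yalli cgif
Hunk 5: at line 4 remove [tnbb,gsoo] add [twr,zazdk,paa] -> 10 lines: lcli tmeh yovpi nxpt twr zazdk paa pmky yalli cgif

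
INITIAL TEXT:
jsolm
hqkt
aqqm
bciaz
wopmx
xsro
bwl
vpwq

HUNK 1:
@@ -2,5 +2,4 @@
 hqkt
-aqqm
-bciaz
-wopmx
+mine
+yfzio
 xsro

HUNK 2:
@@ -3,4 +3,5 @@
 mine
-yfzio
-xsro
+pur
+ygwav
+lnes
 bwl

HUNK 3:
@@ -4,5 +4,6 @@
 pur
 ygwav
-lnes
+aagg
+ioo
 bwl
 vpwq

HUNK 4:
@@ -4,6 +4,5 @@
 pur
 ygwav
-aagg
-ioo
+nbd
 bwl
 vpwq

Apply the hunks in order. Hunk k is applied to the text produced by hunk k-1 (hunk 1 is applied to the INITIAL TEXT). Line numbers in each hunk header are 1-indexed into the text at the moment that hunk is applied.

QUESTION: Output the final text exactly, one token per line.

Answer: jsolm
hqkt
mine
pur
ygwav
nbd
bwl
vpwq

Derivation:
Hunk 1: at line 2 remove [aqqm,bciaz,wopmx] add [mine,yfzio] -> 7 lines: jsolm hqkt mine yfzio xsro bwl vpwq
Hunk 2: at line 3 remove [yfzio,xsro] add [pur,ygwav,lnes] -> 8 lines: jsolm hqkt mine pur ygwav lnes bwl vpwq
Hunk 3: at line 4 remove [lnes] add [aagg,ioo] -> 9 lines: jsolm hqkt mine pur ygwav aagg ioo bwl vpwq
Hunk 4: at line 4 remove [aagg,ioo] add [nbd] -> 8 lines: jsolm hqkt mine pur ygwav nbd bwl vpwq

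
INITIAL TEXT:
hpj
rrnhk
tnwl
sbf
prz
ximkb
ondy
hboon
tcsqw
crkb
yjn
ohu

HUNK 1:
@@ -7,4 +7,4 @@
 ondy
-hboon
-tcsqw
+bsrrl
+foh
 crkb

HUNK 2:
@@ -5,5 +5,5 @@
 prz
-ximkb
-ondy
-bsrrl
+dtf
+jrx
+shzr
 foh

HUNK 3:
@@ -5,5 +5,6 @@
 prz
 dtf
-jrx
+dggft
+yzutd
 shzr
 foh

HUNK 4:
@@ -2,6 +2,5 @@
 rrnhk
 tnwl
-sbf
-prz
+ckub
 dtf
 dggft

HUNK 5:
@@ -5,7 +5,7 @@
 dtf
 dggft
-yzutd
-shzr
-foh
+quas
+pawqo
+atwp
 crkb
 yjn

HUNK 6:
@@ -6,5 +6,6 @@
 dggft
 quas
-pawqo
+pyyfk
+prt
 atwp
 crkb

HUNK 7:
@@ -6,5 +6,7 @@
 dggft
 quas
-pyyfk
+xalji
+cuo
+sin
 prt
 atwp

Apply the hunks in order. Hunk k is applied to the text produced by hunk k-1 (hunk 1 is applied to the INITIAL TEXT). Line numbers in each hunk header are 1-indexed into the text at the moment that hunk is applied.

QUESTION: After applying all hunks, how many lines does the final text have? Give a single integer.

Hunk 1: at line 7 remove [hboon,tcsqw] add [bsrrl,foh] -> 12 lines: hpj rrnhk tnwl sbf prz ximkb ondy bsrrl foh crkb yjn ohu
Hunk 2: at line 5 remove [ximkb,ondy,bsrrl] add [dtf,jrx,shzr] -> 12 lines: hpj rrnhk tnwl sbf prz dtf jrx shzr foh crkb yjn ohu
Hunk 3: at line 5 remove [jrx] add [dggft,yzutd] -> 13 lines: hpj rrnhk tnwl sbf prz dtf dggft yzutd shzr foh crkb yjn ohu
Hunk 4: at line 2 remove [sbf,prz] add [ckub] -> 12 lines: hpj rrnhk tnwl ckub dtf dggft yzutd shzr foh crkb yjn ohu
Hunk 5: at line 5 remove [yzutd,shzr,foh] add [quas,pawqo,atwp] -> 12 lines: hpj rrnhk tnwl ckub dtf dggft quas pawqo atwp crkb yjn ohu
Hunk 6: at line 6 remove [pawqo] add [pyyfk,prt] -> 13 lines: hpj rrnhk tnwl ckub dtf dggft quas pyyfk prt atwp crkb yjn ohu
Hunk 7: at line 6 remove [pyyfk] add [xalji,cuo,sin] -> 15 lines: hpj rrnhk tnwl ckub dtf dggft quas xalji cuo sin prt atwp crkb yjn ohu
Final line count: 15

Answer: 15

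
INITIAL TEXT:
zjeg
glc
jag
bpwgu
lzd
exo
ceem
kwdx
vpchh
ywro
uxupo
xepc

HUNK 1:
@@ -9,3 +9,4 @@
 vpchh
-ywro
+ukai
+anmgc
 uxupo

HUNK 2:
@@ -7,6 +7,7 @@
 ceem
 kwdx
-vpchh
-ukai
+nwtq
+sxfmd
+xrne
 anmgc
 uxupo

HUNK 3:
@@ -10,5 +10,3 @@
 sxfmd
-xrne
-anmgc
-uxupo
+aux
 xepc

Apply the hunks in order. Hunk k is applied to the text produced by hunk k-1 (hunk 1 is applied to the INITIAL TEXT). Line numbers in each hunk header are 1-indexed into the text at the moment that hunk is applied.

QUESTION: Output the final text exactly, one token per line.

Answer: zjeg
glc
jag
bpwgu
lzd
exo
ceem
kwdx
nwtq
sxfmd
aux
xepc

Derivation:
Hunk 1: at line 9 remove [ywro] add [ukai,anmgc] -> 13 lines: zjeg glc jag bpwgu lzd exo ceem kwdx vpchh ukai anmgc uxupo xepc
Hunk 2: at line 7 remove [vpchh,ukai] add [nwtq,sxfmd,xrne] -> 14 lines: zjeg glc jag bpwgu lzd exo ceem kwdx nwtq sxfmd xrne anmgc uxupo xepc
Hunk 3: at line 10 remove [xrne,anmgc,uxupo] add [aux] -> 12 lines: zjeg glc jag bpwgu lzd exo ceem kwdx nwtq sxfmd aux xepc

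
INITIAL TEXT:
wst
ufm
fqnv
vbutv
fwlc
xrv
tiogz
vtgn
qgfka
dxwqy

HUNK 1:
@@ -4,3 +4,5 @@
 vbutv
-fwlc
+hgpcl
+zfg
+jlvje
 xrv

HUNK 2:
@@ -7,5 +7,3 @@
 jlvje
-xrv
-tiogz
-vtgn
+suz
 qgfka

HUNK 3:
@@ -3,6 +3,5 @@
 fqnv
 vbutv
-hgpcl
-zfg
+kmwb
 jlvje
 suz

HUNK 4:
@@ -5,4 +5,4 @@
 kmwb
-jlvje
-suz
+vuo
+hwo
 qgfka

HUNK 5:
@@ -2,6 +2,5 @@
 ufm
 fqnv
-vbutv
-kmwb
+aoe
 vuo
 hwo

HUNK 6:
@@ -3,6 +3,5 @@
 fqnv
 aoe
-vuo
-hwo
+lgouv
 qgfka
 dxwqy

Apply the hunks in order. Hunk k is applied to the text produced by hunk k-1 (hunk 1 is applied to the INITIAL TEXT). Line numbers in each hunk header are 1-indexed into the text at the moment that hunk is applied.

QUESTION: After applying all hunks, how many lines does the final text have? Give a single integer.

Hunk 1: at line 4 remove [fwlc] add [hgpcl,zfg,jlvje] -> 12 lines: wst ufm fqnv vbutv hgpcl zfg jlvje xrv tiogz vtgn qgfka dxwqy
Hunk 2: at line 7 remove [xrv,tiogz,vtgn] add [suz] -> 10 lines: wst ufm fqnv vbutv hgpcl zfg jlvje suz qgfka dxwqy
Hunk 3: at line 3 remove [hgpcl,zfg] add [kmwb] -> 9 lines: wst ufm fqnv vbutv kmwb jlvje suz qgfka dxwqy
Hunk 4: at line 5 remove [jlvje,suz] add [vuo,hwo] -> 9 lines: wst ufm fqnv vbutv kmwb vuo hwo qgfka dxwqy
Hunk 5: at line 2 remove [vbutv,kmwb] add [aoe] -> 8 lines: wst ufm fqnv aoe vuo hwo qgfka dxwqy
Hunk 6: at line 3 remove [vuo,hwo] add [lgouv] -> 7 lines: wst ufm fqnv aoe lgouv qgfka dxwqy
Final line count: 7

Answer: 7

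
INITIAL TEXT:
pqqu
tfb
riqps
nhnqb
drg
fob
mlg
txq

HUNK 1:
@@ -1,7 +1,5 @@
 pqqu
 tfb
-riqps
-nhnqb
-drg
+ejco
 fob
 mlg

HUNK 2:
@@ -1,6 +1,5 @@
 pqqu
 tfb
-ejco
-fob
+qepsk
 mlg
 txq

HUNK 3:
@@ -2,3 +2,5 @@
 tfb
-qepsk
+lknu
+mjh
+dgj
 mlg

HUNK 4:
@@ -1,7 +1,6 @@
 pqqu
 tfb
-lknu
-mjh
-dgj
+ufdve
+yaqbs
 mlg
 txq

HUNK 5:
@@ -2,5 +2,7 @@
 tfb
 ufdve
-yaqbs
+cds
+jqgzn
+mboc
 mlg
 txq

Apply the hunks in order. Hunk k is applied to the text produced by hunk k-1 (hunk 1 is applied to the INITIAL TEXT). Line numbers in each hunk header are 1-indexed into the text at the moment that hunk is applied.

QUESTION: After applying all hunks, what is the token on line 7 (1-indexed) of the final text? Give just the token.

Hunk 1: at line 1 remove [riqps,nhnqb,drg] add [ejco] -> 6 lines: pqqu tfb ejco fob mlg txq
Hunk 2: at line 1 remove [ejco,fob] add [qepsk] -> 5 lines: pqqu tfb qepsk mlg txq
Hunk 3: at line 2 remove [qepsk] add [lknu,mjh,dgj] -> 7 lines: pqqu tfb lknu mjh dgj mlg txq
Hunk 4: at line 1 remove [lknu,mjh,dgj] add [ufdve,yaqbs] -> 6 lines: pqqu tfb ufdve yaqbs mlg txq
Hunk 5: at line 2 remove [yaqbs] add [cds,jqgzn,mboc] -> 8 lines: pqqu tfb ufdve cds jqgzn mboc mlg txq
Final line 7: mlg

Answer: mlg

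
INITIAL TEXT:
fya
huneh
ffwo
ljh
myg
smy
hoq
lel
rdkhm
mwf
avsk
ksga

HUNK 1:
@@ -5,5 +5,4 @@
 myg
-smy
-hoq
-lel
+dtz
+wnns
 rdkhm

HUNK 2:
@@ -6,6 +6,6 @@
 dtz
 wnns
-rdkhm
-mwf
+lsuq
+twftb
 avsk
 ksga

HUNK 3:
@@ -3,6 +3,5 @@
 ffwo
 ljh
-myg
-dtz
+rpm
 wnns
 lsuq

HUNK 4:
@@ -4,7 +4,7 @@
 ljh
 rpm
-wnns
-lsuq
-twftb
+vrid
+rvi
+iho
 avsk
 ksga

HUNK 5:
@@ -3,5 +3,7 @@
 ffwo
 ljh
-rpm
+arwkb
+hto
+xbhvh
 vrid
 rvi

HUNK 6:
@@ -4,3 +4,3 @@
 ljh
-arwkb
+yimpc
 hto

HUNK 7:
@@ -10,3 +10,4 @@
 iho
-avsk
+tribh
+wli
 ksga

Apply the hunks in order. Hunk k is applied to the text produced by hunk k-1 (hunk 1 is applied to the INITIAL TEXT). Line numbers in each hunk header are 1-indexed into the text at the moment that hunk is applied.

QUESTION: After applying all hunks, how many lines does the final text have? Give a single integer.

Answer: 13

Derivation:
Hunk 1: at line 5 remove [smy,hoq,lel] add [dtz,wnns] -> 11 lines: fya huneh ffwo ljh myg dtz wnns rdkhm mwf avsk ksga
Hunk 2: at line 6 remove [rdkhm,mwf] add [lsuq,twftb] -> 11 lines: fya huneh ffwo ljh myg dtz wnns lsuq twftb avsk ksga
Hunk 3: at line 3 remove [myg,dtz] add [rpm] -> 10 lines: fya huneh ffwo ljh rpm wnns lsuq twftb avsk ksga
Hunk 4: at line 4 remove [wnns,lsuq,twftb] add [vrid,rvi,iho] -> 10 lines: fya huneh ffwo ljh rpm vrid rvi iho avsk ksga
Hunk 5: at line 3 remove [rpm] add [arwkb,hto,xbhvh] -> 12 lines: fya huneh ffwo ljh arwkb hto xbhvh vrid rvi iho avsk ksga
Hunk 6: at line 4 remove [arwkb] add [yimpc] -> 12 lines: fya huneh ffwo ljh yimpc hto xbhvh vrid rvi iho avsk ksga
Hunk 7: at line 10 remove [avsk] add [tribh,wli] -> 13 lines: fya huneh ffwo ljh yimpc hto xbhvh vrid rvi iho tribh wli ksga
Final line count: 13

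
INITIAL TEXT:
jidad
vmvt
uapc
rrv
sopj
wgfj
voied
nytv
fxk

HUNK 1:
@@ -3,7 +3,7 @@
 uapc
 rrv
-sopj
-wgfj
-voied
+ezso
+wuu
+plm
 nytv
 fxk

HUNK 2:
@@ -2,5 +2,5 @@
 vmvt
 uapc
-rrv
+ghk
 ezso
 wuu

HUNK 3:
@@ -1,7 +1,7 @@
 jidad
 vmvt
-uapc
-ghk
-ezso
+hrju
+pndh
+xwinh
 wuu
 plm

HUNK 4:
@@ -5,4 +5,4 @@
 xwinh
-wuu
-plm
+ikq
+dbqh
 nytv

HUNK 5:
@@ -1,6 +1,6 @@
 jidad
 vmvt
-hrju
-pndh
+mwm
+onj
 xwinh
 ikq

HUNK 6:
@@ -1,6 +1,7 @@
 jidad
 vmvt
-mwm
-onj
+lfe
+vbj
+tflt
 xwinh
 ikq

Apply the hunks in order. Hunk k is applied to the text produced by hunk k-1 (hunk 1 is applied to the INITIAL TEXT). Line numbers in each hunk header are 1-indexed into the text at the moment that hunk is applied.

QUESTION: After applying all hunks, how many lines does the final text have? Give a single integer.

Answer: 10

Derivation:
Hunk 1: at line 3 remove [sopj,wgfj,voied] add [ezso,wuu,plm] -> 9 lines: jidad vmvt uapc rrv ezso wuu plm nytv fxk
Hunk 2: at line 2 remove [rrv] add [ghk] -> 9 lines: jidad vmvt uapc ghk ezso wuu plm nytv fxk
Hunk 3: at line 1 remove [uapc,ghk,ezso] add [hrju,pndh,xwinh] -> 9 lines: jidad vmvt hrju pndh xwinh wuu plm nytv fxk
Hunk 4: at line 5 remove [wuu,plm] add [ikq,dbqh] -> 9 lines: jidad vmvt hrju pndh xwinh ikq dbqh nytv fxk
Hunk 5: at line 1 remove [hrju,pndh] add [mwm,onj] -> 9 lines: jidad vmvt mwm onj xwinh ikq dbqh nytv fxk
Hunk 6: at line 1 remove [mwm,onj] add [lfe,vbj,tflt] -> 10 lines: jidad vmvt lfe vbj tflt xwinh ikq dbqh nytv fxk
Final line count: 10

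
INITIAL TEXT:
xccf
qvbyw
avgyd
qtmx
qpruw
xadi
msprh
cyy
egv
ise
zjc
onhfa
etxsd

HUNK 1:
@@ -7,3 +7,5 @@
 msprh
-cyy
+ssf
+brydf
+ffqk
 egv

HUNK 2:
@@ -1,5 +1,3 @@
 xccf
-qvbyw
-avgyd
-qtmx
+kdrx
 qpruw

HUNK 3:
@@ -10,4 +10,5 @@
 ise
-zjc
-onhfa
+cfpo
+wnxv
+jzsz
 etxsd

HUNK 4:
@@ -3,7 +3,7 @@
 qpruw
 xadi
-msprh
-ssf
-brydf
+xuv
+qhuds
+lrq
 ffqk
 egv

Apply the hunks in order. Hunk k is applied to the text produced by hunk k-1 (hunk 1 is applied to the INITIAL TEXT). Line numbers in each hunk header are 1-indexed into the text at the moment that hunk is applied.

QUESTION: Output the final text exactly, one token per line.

Answer: xccf
kdrx
qpruw
xadi
xuv
qhuds
lrq
ffqk
egv
ise
cfpo
wnxv
jzsz
etxsd

Derivation:
Hunk 1: at line 7 remove [cyy] add [ssf,brydf,ffqk] -> 15 lines: xccf qvbyw avgyd qtmx qpruw xadi msprh ssf brydf ffqk egv ise zjc onhfa etxsd
Hunk 2: at line 1 remove [qvbyw,avgyd,qtmx] add [kdrx] -> 13 lines: xccf kdrx qpruw xadi msprh ssf brydf ffqk egv ise zjc onhfa etxsd
Hunk 3: at line 10 remove [zjc,onhfa] add [cfpo,wnxv,jzsz] -> 14 lines: xccf kdrx qpruw xadi msprh ssf brydf ffqk egv ise cfpo wnxv jzsz etxsd
Hunk 4: at line 3 remove [msprh,ssf,brydf] add [xuv,qhuds,lrq] -> 14 lines: xccf kdrx qpruw xadi xuv qhuds lrq ffqk egv ise cfpo wnxv jzsz etxsd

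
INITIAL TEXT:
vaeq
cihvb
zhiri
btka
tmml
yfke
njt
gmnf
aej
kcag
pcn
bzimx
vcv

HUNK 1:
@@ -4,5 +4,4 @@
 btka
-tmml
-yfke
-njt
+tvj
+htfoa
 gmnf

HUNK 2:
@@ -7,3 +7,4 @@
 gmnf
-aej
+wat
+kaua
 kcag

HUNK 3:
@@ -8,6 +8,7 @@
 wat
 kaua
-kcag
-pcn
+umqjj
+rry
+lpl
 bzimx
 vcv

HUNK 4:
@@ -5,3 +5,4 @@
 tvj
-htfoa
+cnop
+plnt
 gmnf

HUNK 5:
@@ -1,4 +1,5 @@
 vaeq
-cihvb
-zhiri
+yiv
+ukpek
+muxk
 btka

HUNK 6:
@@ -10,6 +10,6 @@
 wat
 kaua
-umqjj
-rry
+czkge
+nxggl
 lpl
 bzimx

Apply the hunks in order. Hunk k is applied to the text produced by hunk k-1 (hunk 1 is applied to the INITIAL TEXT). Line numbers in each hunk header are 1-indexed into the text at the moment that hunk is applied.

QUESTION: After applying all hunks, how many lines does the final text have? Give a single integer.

Answer: 16

Derivation:
Hunk 1: at line 4 remove [tmml,yfke,njt] add [tvj,htfoa] -> 12 lines: vaeq cihvb zhiri btka tvj htfoa gmnf aej kcag pcn bzimx vcv
Hunk 2: at line 7 remove [aej] add [wat,kaua] -> 13 lines: vaeq cihvb zhiri btka tvj htfoa gmnf wat kaua kcag pcn bzimx vcv
Hunk 3: at line 8 remove [kcag,pcn] add [umqjj,rry,lpl] -> 14 lines: vaeq cihvb zhiri btka tvj htfoa gmnf wat kaua umqjj rry lpl bzimx vcv
Hunk 4: at line 5 remove [htfoa] add [cnop,plnt] -> 15 lines: vaeq cihvb zhiri btka tvj cnop plnt gmnf wat kaua umqjj rry lpl bzimx vcv
Hunk 5: at line 1 remove [cihvb,zhiri] add [yiv,ukpek,muxk] -> 16 lines: vaeq yiv ukpek muxk btka tvj cnop plnt gmnf wat kaua umqjj rry lpl bzimx vcv
Hunk 6: at line 10 remove [umqjj,rry] add [czkge,nxggl] -> 16 lines: vaeq yiv ukpek muxk btka tvj cnop plnt gmnf wat kaua czkge nxggl lpl bzimx vcv
Final line count: 16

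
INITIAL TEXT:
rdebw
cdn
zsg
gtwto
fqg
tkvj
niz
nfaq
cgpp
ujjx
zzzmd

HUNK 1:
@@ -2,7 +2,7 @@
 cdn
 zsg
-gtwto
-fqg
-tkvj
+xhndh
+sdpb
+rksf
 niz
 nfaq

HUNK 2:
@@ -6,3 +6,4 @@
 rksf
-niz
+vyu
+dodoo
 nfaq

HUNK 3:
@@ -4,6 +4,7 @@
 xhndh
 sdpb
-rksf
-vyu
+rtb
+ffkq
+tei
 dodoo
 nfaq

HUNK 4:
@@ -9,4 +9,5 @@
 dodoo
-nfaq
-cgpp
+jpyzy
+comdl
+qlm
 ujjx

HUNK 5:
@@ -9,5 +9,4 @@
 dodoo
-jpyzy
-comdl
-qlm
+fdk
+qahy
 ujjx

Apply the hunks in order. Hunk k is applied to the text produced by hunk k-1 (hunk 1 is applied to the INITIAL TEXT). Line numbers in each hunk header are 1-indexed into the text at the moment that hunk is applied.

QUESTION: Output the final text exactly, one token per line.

Answer: rdebw
cdn
zsg
xhndh
sdpb
rtb
ffkq
tei
dodoo
fdk
qahy
ujjx
zzzmd

Derivation:
Hunk 1: at line 2 remove [gtwto,fqg,tkvj] add [xhndh,sdpb,rksf] -> 11 lines: rdebw cdn zsg xhndh sdpb rksf niz nfaq cgpp ujjx zzzmd
Hunk 2: at line 6 remove [niz] add [vyu,dodoo] -> 12 lines: rdebw cdn zsg xhndh sdpb rksf vyu dodoo nfaq cgpp ujjx zzzmd
Hunk 3: at line 4 remove [rksf,vyu] add [rtb,ffkq,tei] -> 13 lines: rdebw cdn zsg xhndh sdpb rtb ffkq tei dodoo nfaq cgpp ujjx zzzmd
Hunk 4: at line 9 remove [nfaq,cgpp] add [jpyzy,comdl,qlm] -> 14 lines: rdebw cdn zsg xhndh sdpb rtb ffkq tei dodoo jpyzy comdl qlm ujjx zzzmd
Hunk 5: at line 9 remove [jpyzy,comdl,qlm] add [fdk,qahy] -> 13 lines: rdebw cdn zsg xhndh sdpb rtb ffkq tei dodoo fdk qahy ujjx zzzmd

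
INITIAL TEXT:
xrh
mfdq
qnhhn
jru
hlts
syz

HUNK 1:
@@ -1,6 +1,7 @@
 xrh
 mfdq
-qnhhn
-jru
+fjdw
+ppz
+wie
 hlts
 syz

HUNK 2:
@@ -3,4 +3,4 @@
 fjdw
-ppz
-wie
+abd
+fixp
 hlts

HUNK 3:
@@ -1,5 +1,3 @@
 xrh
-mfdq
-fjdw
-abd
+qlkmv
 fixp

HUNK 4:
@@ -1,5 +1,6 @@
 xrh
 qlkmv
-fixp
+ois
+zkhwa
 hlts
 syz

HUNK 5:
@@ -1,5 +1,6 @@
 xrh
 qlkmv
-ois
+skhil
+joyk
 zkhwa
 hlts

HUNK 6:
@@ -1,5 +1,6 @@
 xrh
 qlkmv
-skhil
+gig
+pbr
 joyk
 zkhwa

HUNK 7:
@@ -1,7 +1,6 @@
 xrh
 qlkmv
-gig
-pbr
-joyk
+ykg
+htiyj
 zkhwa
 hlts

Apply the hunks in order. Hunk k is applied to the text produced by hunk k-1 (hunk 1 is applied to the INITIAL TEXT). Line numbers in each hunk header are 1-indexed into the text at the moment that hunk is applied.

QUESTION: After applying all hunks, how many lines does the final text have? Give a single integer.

Answer: 7

Derivation:
Hunk 1: at line 1 remove [qnhhn,jru] add [fjdw,ppz,wie] -> 7 lines: xrh mfdq fjdw ppz wie hlts syz
Hunk 2: at line 3 remove [ppz,wie] add [abd,fixp] -> 7 lines: xrh mfdq fjdw abd fixp hlts syz
Hunk 3: at line 1 remove [mfdq,fjdw,abd] add [qlkmv] -> 5 lines: xrh qlkmv fixp hlts syz
Hunk 4: at line 1 remove [fixp] add [ois,zkhwa] -> 6 lines: xrh qlkmv ois zkhwa hlts syz
Hunk 5: at line 1 remove [ois] add [skhil,joyk] -> 7 lines: xrh qlkmv skhil joyk zkhwa hlts syz
Hunk 6: at line 1 remove [skhil] add [gig,pbr] -> 8 lines: xrh qlkmv gig pbr joyk zkhwa hlts syz
Hunk 7: at line 1 remove [gig,pbr,joyk] add [ykg,htiyj] -> 7 lines: xrh qlkmv ykg htiyj zkhwa hlts syz
Final line count: 7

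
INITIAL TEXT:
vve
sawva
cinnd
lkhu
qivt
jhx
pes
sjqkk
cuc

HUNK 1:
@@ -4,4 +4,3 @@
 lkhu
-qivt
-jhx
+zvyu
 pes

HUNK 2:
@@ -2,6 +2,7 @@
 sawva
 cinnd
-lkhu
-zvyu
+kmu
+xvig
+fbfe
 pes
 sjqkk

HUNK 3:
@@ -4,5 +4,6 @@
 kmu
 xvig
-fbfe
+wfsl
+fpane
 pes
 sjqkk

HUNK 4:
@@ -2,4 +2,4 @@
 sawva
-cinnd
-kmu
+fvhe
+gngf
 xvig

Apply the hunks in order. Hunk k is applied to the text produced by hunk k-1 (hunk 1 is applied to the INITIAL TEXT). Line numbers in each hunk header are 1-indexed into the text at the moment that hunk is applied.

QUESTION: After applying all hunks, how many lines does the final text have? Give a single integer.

Hunk 1: at line 4 remove [qivt,jhx] add [zvyu] -> 8 lines: vve sawva cinnd lkhu zvyu pes sjqkk cuc
Hunk 2: at line 2 remove [lkhu,zvyu] add [kmu,xvig,fbfe] -> 9 lines: vve sawva cinnd kmu xvig fbfe pes sjqkk cuc
Hunk 3: at line 4 remove [fbfe] add [wfsl,fpane] -> 10 lines: vve sawva cinnd kmu xvig wfsl fpane pes sjqkk cuc
Hunk 4: at line 2 remove [cinnd,kmu] add [fvhe,gngf] -> 10 lines: vve sawva fvhe gngf xvig wfsl fpane pes sjqkk cuc
Final line count: 10

Answer: 10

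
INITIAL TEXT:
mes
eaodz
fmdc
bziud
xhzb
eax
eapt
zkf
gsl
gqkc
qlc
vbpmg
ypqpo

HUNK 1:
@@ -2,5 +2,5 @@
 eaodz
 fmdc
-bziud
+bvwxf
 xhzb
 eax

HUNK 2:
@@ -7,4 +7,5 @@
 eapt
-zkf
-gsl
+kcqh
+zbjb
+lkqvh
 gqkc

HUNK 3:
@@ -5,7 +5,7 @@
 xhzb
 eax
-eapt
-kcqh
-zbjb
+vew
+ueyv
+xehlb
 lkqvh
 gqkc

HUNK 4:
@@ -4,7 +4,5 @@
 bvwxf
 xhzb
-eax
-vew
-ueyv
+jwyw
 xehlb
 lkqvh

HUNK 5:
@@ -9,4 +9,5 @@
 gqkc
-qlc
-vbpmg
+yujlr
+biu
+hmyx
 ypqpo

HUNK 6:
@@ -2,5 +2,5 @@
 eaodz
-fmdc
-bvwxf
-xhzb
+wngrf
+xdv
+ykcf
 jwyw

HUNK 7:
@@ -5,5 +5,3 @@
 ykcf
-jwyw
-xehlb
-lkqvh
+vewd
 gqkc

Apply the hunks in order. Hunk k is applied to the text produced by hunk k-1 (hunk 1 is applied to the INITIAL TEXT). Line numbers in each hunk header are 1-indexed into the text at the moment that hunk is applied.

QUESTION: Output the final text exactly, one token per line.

Hunk 1: at line 2 remove [bziud] add [bvwxf] -> 13 lines: mes eaodz fmdc bvwxf xhzb eax eapt zkf gsl gqkc qlc vbpmg ypqpo
Hunk 2: at line 7 remove [zkf,gsl] add [kcqh,zbjb,lkqvh] -> 14 lines: mes eaodz fmdc bvwxf xhzb eax eapt kcqh zbjb lkqvh gqkc qlc vbpmg ypqpo
Hunk 3: at line 5 remove [eapt,kcqh,zbjb] add [vew,ueyv,xehlb] -> 14 lines: mes eaodz fmdc bvwxf xhzb eax vew ueyv xehlb lkqvh gqkc qlc vbpmg ypqpo
Hunk 4: at line 4 remove [eax,vew,ueyv] add [jwyw] -> 12 lines: mes eaodz fmdc bvwxf xhzb jwyw xehlb lkqvh gqkc qlc vbpmg ypqpo
Hunk 5: at line 9 remove [qlc,vbpmg] add [yujlr,biu,hmyx] -> 13 lines: mes eaodz fmdc bvwxf xhzb jwyw xehlb lkqvh gqkc yujlr biu hmyx ypqpo
Hunk 6: at line 2 remove [fmdc,bvwxf,xhzb] add [wngrf,xdv,ykcf] -> 13 lines: mes eaodz wngrf xdv ykcf jwyw xehlb lkqvh gqkc yujlr biu hmyx ypqpo
Hunk 7: at line 5 remove [jwyw,xehlb,lkqvh] add [vewd] -> 11 lines: mes eaodz wngrf xdv ykcf vewd gqkc yujlr biu hmyx ypqpo

Answer: mes
eaodz
wngrf
xdv
ykcf
vewd
gqkc
yujlr
biu
hmyx
ypqpo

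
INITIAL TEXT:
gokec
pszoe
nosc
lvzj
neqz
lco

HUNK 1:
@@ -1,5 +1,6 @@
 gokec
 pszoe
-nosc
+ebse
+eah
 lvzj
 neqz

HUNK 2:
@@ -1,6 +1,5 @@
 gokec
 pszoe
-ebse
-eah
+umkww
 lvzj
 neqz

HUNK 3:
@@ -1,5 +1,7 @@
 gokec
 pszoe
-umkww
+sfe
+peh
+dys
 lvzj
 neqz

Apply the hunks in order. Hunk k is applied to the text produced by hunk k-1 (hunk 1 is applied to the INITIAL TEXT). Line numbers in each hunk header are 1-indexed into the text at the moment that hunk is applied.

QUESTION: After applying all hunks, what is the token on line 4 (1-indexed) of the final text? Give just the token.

Answer: peh

Derivation:
Hunk 1: at line 1 remove [nosc] add [ebse,eah] -> 7 lines: gokec pszoe ebse eah lvzj neqz lco
Hunk 2: at line 1 remove [ebse,eah] add [umkww] -> 6 lines: gokec pszoe umkww lvzj neqz lco
Hunk 3: at line 1 remove [umkww] add [sfe,peh,dys] -> 8 lines: gokec pszoe sfe peh dys lvzj neqz lco
Final line 4: peh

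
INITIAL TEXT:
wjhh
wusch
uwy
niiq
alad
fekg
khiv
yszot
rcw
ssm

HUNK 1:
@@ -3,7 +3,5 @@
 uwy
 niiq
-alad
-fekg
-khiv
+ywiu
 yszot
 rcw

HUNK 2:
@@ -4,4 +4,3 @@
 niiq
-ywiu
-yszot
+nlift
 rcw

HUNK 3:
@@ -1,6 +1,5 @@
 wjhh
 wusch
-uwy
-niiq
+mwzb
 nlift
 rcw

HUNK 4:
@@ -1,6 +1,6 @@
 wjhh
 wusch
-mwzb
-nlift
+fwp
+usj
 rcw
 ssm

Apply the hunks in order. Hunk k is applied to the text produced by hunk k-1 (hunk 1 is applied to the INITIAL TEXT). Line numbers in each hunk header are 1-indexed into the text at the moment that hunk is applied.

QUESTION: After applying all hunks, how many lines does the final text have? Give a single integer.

Answer: 6

Derivation:
Hunk 1: at line 3 remove [alad,fekg,khiv] add [ywiu] -> 8 lines: wjhh wusch uwy niiq ywiu yszot rcw ssm
Hunk 2: at line 4 remove [ywiu,yszot] add [nlift] -> 7 lines: wjhh wusch uwy niiq nlift rcw ssm
Hunk 3: at line 1 remove [uwy,niiq] add [mwzb] -> 6 lines: wjhh wusch mwzb nlift rcw ssm
Hunk 4: at line 1 remove [mwzb,nlift] add [fwp,usj] -> 6 lines: wjhh wusch fwp usj rcw ssm
Final line count: 6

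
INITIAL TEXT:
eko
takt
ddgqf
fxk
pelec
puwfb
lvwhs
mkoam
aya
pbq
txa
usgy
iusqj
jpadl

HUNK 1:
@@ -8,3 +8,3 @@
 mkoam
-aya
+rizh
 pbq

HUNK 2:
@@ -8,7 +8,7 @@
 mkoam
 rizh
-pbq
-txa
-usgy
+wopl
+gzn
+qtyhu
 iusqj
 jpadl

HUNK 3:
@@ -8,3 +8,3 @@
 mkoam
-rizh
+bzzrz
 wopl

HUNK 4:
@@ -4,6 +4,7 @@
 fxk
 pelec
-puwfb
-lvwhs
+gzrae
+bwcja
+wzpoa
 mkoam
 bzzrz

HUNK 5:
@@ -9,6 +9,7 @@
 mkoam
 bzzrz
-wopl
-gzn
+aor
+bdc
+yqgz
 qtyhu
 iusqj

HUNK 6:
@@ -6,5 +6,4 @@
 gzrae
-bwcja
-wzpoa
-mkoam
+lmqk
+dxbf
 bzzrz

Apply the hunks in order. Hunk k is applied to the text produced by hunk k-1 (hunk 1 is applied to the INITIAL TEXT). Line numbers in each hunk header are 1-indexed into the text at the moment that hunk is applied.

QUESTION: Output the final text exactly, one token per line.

Hunk 1: at line 8 remove [aya] add [rizh] -> 14 lines: eko takt ddgqf fxk pelec puwfb lvwhs mkoam rizh pbq txa usgy iusqj jpadl
Hunk 2: at line 8 remove [pbq,txa,usgy] add [wopl,gzn,qtyhu] -> 14 lines: eko takt ddgqf fxk pelec puwfb lvwhs mkoam rizh wopl gzn qtyhu iusqj jpadl
Hunk 3: at line 8 remove [rizh] add [bzzrz] -> 14 lines: eko takt ddgqf fxk pelec puwfb lvwhs mkoam bzzrz wopl gzn qtyhu iusqj jpadl
Hunk 4: at line 4 remove [puwfb,lvwhs] add [gzrae,bwcja,wzpoa] -> 15 lines: eko takt ddgqf fxk pelec gzrae bwcja wzpoa mkoam bzzrz wopl gzn qtyhu iusqj jpadl
Hunk 5: at line 9 remove [wopl,gzn] add [aor,bdc,yqgz] -> 16 lines: eko takt ddgqf fxk pelec gzrae bwcja wzpoa mkoam bzzrz aor bdc yqgz qtyhu iusqj jpadl
Hunk 6: at line 6 remove [bwcja,wzpoa,mkoam] add [lmqk,dxbf] -> 15 lines: eko takt ddgqf fxk pelec gzrae lmqk dxbf bzzrz aor bdc yqgz qtyhu iusqj jpadl

Answer: eko
takt
ddgqf
fxk
pelec
gzrae
lmqk
dxbf
bzzrz
aor
bdc
yqgz
qtyhu
iusqj
jpadl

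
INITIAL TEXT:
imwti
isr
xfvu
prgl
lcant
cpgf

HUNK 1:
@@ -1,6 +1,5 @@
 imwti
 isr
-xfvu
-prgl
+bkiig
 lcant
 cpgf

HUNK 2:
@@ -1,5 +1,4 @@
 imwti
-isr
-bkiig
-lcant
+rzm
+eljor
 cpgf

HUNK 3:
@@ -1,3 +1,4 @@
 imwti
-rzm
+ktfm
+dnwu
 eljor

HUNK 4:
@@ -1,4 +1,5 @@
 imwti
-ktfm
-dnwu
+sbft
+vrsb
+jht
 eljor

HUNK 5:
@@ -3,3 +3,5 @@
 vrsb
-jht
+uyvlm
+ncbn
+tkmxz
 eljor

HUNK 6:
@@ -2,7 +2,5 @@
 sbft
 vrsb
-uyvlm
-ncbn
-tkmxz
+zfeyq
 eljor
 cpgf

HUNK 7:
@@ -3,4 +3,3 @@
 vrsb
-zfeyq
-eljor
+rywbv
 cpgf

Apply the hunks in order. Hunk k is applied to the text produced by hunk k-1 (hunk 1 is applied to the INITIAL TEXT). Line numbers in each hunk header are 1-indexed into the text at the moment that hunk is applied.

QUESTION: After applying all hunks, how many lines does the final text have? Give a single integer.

Answer: 5

Derivation:
Hunk 1: at line 1 remove [xfvu,prgl] add [bkiig] -> 5 lines: imwti isr bkiig lcant cpgf
Hunk 2: at line 1 remove [isr,bkiig,lcant] add [rzm,eljor] -> 4 lines: imwti rzm eljor cpgf
Hunk 3: at line 1 remove [rzm] add [ktfm,dnwu] -> 5 lines: imwti ktfm dnwu eljor cpgf
Hunk 4: at line 1 remove [ktfm,dnwu] add [sbft,vrsb,jht] -> 6 lines: imwti sbft vrsb jht eljor cpgf
Hunk 5: at line 3 remove [jht] add [uyvlm,ncbn,tkmxz] -> 8 lines: imwti sbft vrsb uyvlm ncbn tkmxz eljor cpgf
Hunk 6: at line 2 remove [uyvlm,ncbn,tkmxz] add [zfeyq] -> 6 lines: imwti sbft vrsb zfeyq eljor cpgf
Hunk 7: at line 3 remove [zfeyq,eljor] add [rywbv] -> 5 lines: imwti sbft vrsb rywbv cpgf
Final line count: 5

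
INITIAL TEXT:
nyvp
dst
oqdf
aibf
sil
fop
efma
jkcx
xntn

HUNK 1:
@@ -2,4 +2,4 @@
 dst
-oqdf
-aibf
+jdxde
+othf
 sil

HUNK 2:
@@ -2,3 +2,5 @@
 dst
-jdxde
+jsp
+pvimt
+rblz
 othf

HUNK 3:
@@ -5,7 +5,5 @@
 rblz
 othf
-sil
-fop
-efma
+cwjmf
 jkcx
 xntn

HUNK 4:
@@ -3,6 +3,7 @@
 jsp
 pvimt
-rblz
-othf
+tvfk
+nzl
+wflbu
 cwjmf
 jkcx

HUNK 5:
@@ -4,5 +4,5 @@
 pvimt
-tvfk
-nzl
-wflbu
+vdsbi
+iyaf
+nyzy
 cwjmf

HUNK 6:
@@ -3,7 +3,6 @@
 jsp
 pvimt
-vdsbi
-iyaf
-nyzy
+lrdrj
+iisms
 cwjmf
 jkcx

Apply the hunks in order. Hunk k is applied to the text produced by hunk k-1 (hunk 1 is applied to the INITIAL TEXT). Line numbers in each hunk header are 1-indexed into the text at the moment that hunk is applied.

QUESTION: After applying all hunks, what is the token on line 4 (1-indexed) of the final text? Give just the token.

Answer: pvimt

Derivation:
Hunk 1: at line 2 remove [oqdf,aibf] add [jdxde,othf] -> 9 lines: nyvp dst jdxde othf sil fop efma jkcx xntn
Hunk 2: at line 2 remove [jdxde] add [jsp,pvimt,rblz] -> 11 lines: nyvp dst jsp pvimt rblz othf sil fop efma jkcx xntn
Hunk 3: at line 5 remove [sil,fop,efma] add [cwjmf] -> 9 lines: nyvp dst jsp pvimt rblz othf cwjmf jkcx xntn
Hunk 4: at line 3 remove [rblz,othf] add [tvfk,nzl,wflbu] -> 10 lines: nyvp dst jsp pvimt tvfk nzl wflbu cwjmf jkcx xntn
Hunk 5: at line 4 remove [tvfk,nzl,wflbu] add [vdsbi,iyaf,nyzy] -> 10 lines: nyvp dst jsp pvimt vdsbi iyaf nyzy cwjmf jkcx xntn
Hunk 6: at line 3 remove [vdsbi,iyaf,nyzy] add [lrdrj,iisms] -> 9 lines: nyvp dst jsp pvimt lrdrj iisms cwjmf jkcx xntn
Final line 4: pvimt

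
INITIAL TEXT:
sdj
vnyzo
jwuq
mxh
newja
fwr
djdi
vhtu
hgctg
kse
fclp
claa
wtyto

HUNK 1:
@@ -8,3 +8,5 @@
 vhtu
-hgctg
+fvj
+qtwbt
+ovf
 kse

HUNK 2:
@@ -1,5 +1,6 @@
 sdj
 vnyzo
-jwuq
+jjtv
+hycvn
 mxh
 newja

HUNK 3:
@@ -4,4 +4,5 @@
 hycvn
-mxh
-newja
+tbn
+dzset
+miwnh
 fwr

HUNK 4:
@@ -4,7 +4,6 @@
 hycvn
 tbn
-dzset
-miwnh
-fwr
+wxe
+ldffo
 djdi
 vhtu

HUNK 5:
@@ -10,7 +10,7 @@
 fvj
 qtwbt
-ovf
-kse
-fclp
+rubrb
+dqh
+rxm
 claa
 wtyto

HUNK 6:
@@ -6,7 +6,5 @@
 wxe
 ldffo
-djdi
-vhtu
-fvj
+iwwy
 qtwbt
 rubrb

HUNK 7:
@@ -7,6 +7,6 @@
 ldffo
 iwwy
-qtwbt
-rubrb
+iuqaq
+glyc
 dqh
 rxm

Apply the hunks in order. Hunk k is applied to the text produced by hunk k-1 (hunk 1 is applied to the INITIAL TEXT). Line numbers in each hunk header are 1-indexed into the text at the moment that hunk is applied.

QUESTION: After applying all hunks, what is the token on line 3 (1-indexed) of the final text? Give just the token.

Answer: jjtv

Derivation:
Hunk 1: at line 8 remove [hgctg] add [fvj,qtwbt,ovf] -> 15 lines: sdj vnyzo jwuq mxh newja fwr djdi vhtu fvj qtwbt ovf kse fclp claa wtyto
Hunk 2: at line 1 remove [jwuq] add [jjtv,hycvn] -> 16 lines: sdj vnyzo jjtv hycvn mxh newja fwr djdi vhtu fvj qtwbt ovf kse fclp claa wtyto
Hunk 3: at line 4 remove [mxh,newja] add [tbn,dzset,miwnh] -> 17 lines: sdj vnyzo jjtv hycvn tbn dzset miwnh fwr djdi vhtu fvj qtwbt ovf kse fclp claa wtyto
Hunk 4: at line 4 remove [dzset,miwnh,fwr] add [wxe,ldffo] -> 16 lines: sdj vnyzo jjtv hycvn tbn wxe ldffo djdi vhtu fvj qtwbt ovf kse fclp claa wtyto
Hunk 5: at line 10 remove [ovf,kse,fclp] add [rubrb,dqh,rxm] -> 16 lines: sdj vnyzo jjtv hycvn tbn wxe ldffo djdi vhtu fvj qtwbt rubrb dqh rxm claa wtyto
Hunk 6: at line 6 remove [djdi,vhtu,fvj] add [iwwy] -> 14 lines: sdj vnyzo jjtv hycvn tbn wxe ldffo iwwy qtwbt rubrb dqh rxm claa wtyto
Hunk 7: at line 7 remove [qtwbt,rubrb] add [iuqaq,glyc] -> 14 lines: sdj vnyzo jjtv hycvn tbn wxe ldffo iwwy iuqaq glyc dqh rxm claa wtyto
Final line 3: jjtv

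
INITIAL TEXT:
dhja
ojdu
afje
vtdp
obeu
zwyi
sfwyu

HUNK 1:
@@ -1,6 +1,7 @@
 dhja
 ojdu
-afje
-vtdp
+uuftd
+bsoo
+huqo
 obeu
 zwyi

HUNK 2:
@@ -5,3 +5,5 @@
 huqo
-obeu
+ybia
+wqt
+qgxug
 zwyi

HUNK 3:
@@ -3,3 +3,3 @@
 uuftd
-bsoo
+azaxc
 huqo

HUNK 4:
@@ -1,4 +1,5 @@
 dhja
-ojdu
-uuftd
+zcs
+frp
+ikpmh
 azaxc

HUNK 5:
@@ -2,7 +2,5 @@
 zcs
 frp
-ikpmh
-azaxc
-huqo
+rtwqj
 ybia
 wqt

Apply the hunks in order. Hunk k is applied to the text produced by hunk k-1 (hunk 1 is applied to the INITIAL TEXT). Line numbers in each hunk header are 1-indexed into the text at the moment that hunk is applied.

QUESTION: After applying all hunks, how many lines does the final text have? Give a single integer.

Hunk 1: at line 1 remove [afje,vtdp] add [uuftd,bsoo,huqo] -> 8 lines: dhja ojdu uuftd bsoo huqo obeu zwyi sfwyu
Hunk 2: at line 5 remove [obeu] add [ybia,wqt,qgxug] -> 10 lines: dhja ojdu uuftd bsoo huqo ybia wqt qgxug zwyi sfwyu
Hunk 3: at line 3 remove [bsoo] add [azaxc] -> 10 lines: dhja ojdu uuftd azaxc huqo ybia wqt qgxug zwyi sfwyu
Hunk 4: at line 1 remove [ojdu,uuftd] add [zcs,frp,ikpmh] -> 11 lines: dhja zcs frp ikpmh azaxc huqo ybia wqt qgxug zwyi sfwyu
Hunk 5: at line 2 remove [ikpmh,azaxc,huqo] add [rtwqj] -> 9 lines: dhja zcs frp rtwqj ybia wqt qgxug zwyi sfwyu
Final line count: 9

Answer: 9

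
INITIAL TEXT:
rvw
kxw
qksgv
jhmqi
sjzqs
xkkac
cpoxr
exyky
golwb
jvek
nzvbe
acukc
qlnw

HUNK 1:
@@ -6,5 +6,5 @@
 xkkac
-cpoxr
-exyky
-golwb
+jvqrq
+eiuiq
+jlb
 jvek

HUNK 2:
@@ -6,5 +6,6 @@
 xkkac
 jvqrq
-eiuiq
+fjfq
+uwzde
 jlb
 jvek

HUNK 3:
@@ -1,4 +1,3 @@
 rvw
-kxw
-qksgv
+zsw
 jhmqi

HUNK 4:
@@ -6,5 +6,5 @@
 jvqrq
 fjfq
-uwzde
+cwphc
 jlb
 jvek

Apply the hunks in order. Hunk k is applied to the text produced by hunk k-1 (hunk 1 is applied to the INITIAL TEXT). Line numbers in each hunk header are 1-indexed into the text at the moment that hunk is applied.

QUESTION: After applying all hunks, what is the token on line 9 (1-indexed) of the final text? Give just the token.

Hunk 1: at line 6 remove [cpoxr,exyky,golwb] add [jvqrq,eiuiq,jlb] -> 13 lines: rvw kxw qksgv jhmqi sjzqs xkkac jvqrq eiuiq jlb jvek nzvbe acukc qlnw
Hunk 2: at line 6 remove [eiuiq] add [fjfq,uwzde] -> 14 lines: rvw kxw qksgv jhmqi sjzqs xkkac jvqrq fjfq uwzde jlb jvek nzvbe acukc qlnw
Hunk 3: at line 1 remove [kxw,qksgv] add [zsw] -> 13 lines: rvw zsw jhmqi sjzqs xkkac jvqrq fjfq uwzde jlb jvek nzvbe acukc qlnw
Hunk 4: at line 6 remove [uwzde] add [cwphc] -> 13 lines: rvw zsw jhmqi sjzqs xkkac jvqrq fjfq cwphc jlb jvek nzvbe acukc qlnw
Final line 9: jlb

Answer: jlb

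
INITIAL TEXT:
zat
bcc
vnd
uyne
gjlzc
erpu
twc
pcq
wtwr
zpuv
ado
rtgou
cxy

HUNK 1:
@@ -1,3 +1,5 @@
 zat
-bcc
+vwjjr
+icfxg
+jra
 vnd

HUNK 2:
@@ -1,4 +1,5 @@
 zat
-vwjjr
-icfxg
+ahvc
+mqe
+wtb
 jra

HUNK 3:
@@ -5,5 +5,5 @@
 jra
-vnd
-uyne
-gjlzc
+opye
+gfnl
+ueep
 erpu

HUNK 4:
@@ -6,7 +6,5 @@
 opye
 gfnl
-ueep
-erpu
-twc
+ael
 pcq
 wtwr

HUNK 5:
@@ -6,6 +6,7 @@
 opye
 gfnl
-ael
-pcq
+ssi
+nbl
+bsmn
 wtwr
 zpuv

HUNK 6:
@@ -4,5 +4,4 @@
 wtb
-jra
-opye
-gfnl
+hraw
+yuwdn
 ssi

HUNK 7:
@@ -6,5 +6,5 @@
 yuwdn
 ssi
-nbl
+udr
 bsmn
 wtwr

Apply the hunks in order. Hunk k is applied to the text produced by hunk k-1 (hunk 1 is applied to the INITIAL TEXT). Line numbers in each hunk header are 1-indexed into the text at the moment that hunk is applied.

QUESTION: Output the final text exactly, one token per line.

Hunk 1: at line 1 remove [bcc] add [vwjjr,icfxg,jra] -> 15 lines: zat vwjjr icfxg jra vnd uyne gjlzc erpu twc pcq wtwr zpuv ado rtgou cxy
Hunk 2: at line 1 remove [vwjjr,icfxg] add [ahvc,mqe,wtb] -> 16 lines: zat ahvc mqe wtb jra vnd uyne gjlzc erpu twc pcq wtwr zpuv ado rtgou cxy
Hunk 3: at line 5 remove [vnd,uyne,gjlzc] add [opye,gfnl,ueep] -> 16 lines: zat ahvc mqe wtb jra opye gfnl ueep erpu twc pcq wtwr zpuv ado rtgou cxy
Hunk 4: at line 6 remove [ueep,erpu,twc] add [ael] -> 14 lines: zat ahvc mqe wtb jra opye gfnl ael pcq wtwr zpuv ado rtgou cxy
Hunk 5: at line 6 remove [ael,pcq] add [ssi,nbl,bsmn] -> 15 lines: zat ahvc mqe wtb jra opye gfnl ssi nbl bsmn wtwr zpuv ado rtgou cxy
Hunk 6: at line 4 remove [jra,opye,gfnl] add [hraw,yuwdn] -> 14 lines: zat ahvc mqe wtb hraw yuwdn ssi nbl bsmn wtwr zpuv ado rtgou cxy
Hunk 7: at line 6 remove [nbl] add [udr] -> 14 lines: zat ahvc mqe wtb hraw yuwdn ssi udr bsmn wtwr zpuv ado rtgou cxy

Answer: zat
ahvc
mqe
wtb
hraw
yuwdn
ssi
udr
bsmn
wtwr
zpuv
ado
rtgou
cxy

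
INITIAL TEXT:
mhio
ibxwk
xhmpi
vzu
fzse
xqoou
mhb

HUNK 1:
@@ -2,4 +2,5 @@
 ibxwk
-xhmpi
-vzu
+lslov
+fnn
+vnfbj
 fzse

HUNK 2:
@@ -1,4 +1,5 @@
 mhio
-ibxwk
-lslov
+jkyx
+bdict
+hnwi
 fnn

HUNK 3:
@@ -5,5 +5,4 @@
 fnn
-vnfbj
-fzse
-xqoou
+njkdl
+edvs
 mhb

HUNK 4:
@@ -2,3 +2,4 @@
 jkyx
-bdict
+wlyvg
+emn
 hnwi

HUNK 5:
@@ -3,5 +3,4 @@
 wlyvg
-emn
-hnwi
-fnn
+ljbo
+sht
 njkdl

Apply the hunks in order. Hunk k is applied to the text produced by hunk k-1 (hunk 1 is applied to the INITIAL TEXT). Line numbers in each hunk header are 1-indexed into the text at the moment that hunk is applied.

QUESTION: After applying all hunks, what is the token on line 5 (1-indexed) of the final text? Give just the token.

Hunk 1: at line 2 remove [xhmpi,vzu] add [lslov,fnn,vnfbj] -> 8 lines: mhio ibxwk lslov fnn vnfbj fzse xqoou mhb
Hunk 2: at line 1 remove [ibxwk,lslov] add [jkyx,bdict,hnwi] -> 9 lines: mhio jkyx bdict hnwi fnn vnfbj fzse xqoou mhb
Hunk 3: at line 5 remove [vnfbj,fzse,xqoou] add [njkdl,edvs] -> 8 lines: mhio jkyx bdict hnwi fnn njkdl edvs mhb
Hunk 4: at line 2 remove [bdict] add [wlyvg,emn] -> 9 lines: mhio jkyx wlyvg emn hnwi fnn njkdl edvs mhb
Hunk 5: at line 3 remove [emn,hnwi,fnn] add [ljbo,sht] -> 8 lines: mhio jkyx wlyvg ljbo sht njkdl edvs mhb
Final line 5: sht

Answer: sht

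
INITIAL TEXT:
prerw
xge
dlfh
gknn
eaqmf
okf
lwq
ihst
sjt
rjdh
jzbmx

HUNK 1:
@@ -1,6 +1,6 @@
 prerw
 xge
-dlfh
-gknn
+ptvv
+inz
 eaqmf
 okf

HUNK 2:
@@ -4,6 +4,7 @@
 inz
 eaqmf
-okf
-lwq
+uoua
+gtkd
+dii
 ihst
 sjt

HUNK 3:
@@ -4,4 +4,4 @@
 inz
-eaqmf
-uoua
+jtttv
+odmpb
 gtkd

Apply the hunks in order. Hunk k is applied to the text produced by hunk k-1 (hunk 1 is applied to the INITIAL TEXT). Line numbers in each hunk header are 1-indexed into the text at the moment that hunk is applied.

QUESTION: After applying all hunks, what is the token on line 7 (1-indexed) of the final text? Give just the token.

Hunk 1: at line 1 remove [dlfh,gknn] add [ptvv,inz] -> 11 lines: prerw xge ptvv inz eaqmf okf lwq ihst sjt rjdh jzbmx
Hunk 2: at line 4 remove [okf,lwq] add [uoua,gtkd,dii] -> 12 lines: prerw xge ptvv inz eaqmf uoua gtkd dii ihst sjt rjdh jzbmx
Hunk 3: at line 4 remove [eaqmf,uoua] add [jtttv,odmpb] -> 12 lines: prerw xge ptvv inz jtttv odmpb gtkd dii ihst sjt rjdh jzbmx
Final line 7: gtkd

Answer: gtkd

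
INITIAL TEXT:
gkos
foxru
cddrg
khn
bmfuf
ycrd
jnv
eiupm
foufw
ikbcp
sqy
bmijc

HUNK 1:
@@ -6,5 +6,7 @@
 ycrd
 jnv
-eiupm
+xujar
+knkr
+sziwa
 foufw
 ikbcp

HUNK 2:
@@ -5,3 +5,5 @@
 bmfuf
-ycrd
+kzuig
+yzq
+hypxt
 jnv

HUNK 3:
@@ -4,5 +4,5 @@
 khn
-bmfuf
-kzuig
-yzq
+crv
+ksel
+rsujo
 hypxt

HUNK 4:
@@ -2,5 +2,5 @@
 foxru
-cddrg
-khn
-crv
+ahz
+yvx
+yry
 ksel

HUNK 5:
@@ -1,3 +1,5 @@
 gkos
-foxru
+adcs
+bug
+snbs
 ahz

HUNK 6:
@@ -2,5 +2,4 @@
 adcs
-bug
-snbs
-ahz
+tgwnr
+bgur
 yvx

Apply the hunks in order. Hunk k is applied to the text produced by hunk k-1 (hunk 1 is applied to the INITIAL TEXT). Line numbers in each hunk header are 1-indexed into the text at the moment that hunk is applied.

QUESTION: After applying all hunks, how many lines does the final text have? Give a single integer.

Hunk 1: at line 6 remove [eiupm] add [xujar,knkr,sziwa] -> 14 lines: gkos foxru cddrg khn bmfuf ycrd jnv xujar knkr sziwa foufw ikbcp sqy bmijc
Hunk 2: at line 5 remove [ycrd] add [kzuig,yzq,hypxt] -> 16 lines: gkos foxru cddrg khn bmfuf kzuig yzq hypxt jnv xujar knkr sziwa foufw ikbcp sqy bmijc
Hunk 3: at line 4 remove [bmfuf,kzuig,yzq] add [crv,ksel,rsujo] -> 16 lines: gkos foxru cddrg khn crv ksel rsujo hypxt jnv xujar knkr sziwa foufw ikbcp sqy bmijc
Hunk 4: at line 2 remove [cddrg,khn,crv] add [ahz,yvx,yry] -> 16 lines: gkos foxru ahz yvx yry ksel rsujo hypxt jnv xujar knkr sziwa foufw ikbcp sqy bmijc
Hunk 5: at line 1 remove [foxru] add [adcs,bug,snbs] -> 18 lines: gkos adcs bug snbs ahz yvx yry ksel rsujo hypxt jnv xujar knkr sziwa foufw ikbcp sqy bmijc
Hunk 6: at line 2 remove [bug,snbs,ahz] add [tgwnr,bgur] -> 17 lines: gkos adcs tgwnr bgur yvx yry ksel rsujo hypxt jnv xujar knkr sziwa foufw ikbcp sqy bmijc
Final line count: 17

Answer: 17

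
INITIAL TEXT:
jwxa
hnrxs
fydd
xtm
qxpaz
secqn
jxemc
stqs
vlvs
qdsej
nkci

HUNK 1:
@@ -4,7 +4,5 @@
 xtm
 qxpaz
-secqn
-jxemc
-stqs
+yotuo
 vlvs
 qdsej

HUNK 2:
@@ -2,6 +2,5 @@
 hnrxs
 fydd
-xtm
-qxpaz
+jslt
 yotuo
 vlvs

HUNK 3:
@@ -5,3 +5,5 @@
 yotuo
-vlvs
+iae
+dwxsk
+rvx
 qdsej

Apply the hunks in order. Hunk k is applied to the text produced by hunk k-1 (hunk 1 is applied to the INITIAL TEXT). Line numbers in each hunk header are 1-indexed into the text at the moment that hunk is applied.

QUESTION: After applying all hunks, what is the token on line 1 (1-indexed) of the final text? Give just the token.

Hunk 1: at line 4 remove [secqn,jxemc,stqs] add [yotuo] -> 9 lines: jwxa hnrxs fydd xtm qxpaz yotuo vlvs qdsej nkci
Hunk 2: at line 2 remove [xtm,qxpaz] add [jslt] -> 8 lines: jwxa hnrxs fydd jslt yotuo vlvs qdsej nkci
Hunk 3: at line 5 remove [vlvs] add [iae,dwxsk,rvx] -> 10 lines: jwxa hnrxs fydd jslt yotuo iae dwxsk rvx qdsej nkci
Final line 1: jwxa

Answer: jwxa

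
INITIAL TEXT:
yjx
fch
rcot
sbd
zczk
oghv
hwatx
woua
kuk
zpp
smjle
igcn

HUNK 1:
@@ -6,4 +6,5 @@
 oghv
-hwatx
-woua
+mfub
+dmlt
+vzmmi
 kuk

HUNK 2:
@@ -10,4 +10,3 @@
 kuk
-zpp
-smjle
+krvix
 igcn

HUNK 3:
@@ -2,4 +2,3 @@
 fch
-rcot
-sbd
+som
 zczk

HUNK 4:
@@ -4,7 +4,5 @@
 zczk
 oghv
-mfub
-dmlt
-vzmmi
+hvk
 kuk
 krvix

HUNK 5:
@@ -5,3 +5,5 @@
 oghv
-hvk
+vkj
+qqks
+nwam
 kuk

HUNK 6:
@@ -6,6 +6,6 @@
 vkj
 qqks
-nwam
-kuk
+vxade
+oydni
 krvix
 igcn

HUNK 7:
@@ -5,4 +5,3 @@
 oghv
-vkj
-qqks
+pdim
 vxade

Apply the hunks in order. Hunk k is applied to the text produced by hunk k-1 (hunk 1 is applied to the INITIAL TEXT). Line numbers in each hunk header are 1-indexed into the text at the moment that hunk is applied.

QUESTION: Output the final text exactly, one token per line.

Hunk 1: at line 6 remove [hwatx,woua] add [mfub,dmlt,vzmmi] -> 13 lines: yjx fch rcot sbd zczk oghv mfub dmlt vzmmi kuk zpp smjle igcn
Hunk 2: at line 10 remove [zpp,smjle] add [krvix] -> 12 lines: yjx fch rcot sbd zczk oghv mfub dmlt vzmmi kuk krvix igcn
Hunk 3: at line 2 remove [rcot,sbd] add [som] -> 11 lines: yjx fch som zczk oghv mfub dmlt vzmmi kuk krvix igcn
Hunk 4: at line 4 remove [mfub,dmlt,vzmmi] add [hvk] -> 9 lines: yjx fch som zczk oghv hvk kuk krvix igcn
Hunk 5: at line 5 remove [hvk] add [vkj,qqks,nwam] -> 11 lines: yjx fch som zczk oghv vkj qqks nwam kuk krvix igcn
Hunk 6: at line 6 remove [nwam,kuk] add [vxade,oydni] -> 11 lines: yjx fch som zczk oghv vkj qqks vxade oydni krvix igcn
Hunk 7: at line 5 remove [vkj,qqks] add [pdim] -> 10 lines: yjx fch som zczk oghv pdim vxade oydni krvix igcn

Answer: yjx
fch
som
zczk
oghv
pdim
vxade
oydni
krvix
igcn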